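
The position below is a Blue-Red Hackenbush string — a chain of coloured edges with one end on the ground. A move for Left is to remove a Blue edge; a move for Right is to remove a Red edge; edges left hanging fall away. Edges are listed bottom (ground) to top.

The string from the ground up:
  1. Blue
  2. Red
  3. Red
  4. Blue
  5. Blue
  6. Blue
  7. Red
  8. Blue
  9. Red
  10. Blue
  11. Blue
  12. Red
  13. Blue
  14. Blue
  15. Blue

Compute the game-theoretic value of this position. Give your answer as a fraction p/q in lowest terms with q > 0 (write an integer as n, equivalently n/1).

1 of 15 · B · max L 0 · min R +∞ → 1
2 of 15 · BR · max L 0 · min R 1 → 1/2
3 of 15 · BRR · max L 0 · min R 1/2 → 1/4
4 of 15 · BRRB · max L 1/4 · min R 1/2 → 3/8
5 of 15 · BRRBB · max L 3/8 · min R 1/2 → 7/16
6 of 15 · BRRBBB · max L 7/16 · min R 1/2 → 15/32
7 of 15 · BRRBBBR · max L 7/16 · min R 15/32 → 29/64
8 of 15 · BRRBBBRB · max L 29/64 · min R 15/32 → 59/128
9 of 15 · BRRBBBRBR · max L 29/64 · min R 59/128 → 117/256
10 of 15 · BRRBBBRBRB · max L 117/256 · min R 59/128 → 235/512
11 of 15 · BRRBBBRBRBB · max L 235/512 · min R 59/128 → 471/1024
12 of 15 · BRRBBBRBRBBR · max L 235/512 · min R 471/1024 → 941/2048
13 of 15 · BRRBBBRBRBBRB · max L 941/2048 · min R 471/1024 → 1883/4096
14 of 15 · BRRBBBRBRBBRBB · max L 1883/4096 · min R 471/1024 → 3767/8192
15 of 15 · BRRBBBRBRBBRBBB · max L 3767/8192 · min R 471/1024 → 7535/16384

7535/16384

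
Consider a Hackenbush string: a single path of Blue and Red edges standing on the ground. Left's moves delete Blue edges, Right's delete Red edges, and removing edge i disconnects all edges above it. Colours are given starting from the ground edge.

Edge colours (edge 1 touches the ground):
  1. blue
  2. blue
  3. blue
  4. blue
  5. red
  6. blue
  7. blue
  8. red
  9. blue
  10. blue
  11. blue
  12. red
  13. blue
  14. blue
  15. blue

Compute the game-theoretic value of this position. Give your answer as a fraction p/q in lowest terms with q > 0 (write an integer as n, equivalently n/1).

7919/2048

Prefix values for blue blue blue blue red blue blue red blue blue blue red blue blue blue via {L|R} + simplicity:
b: Left { 0 }, Right { — } gives simplest 1
bb: Left { 0,1 }, Right { — } gives simplest 2
bbb: Left { 0,1,2 }, Right { — } gives simplest 3
bbbb: Left { 0,1,2,3 }, Right { — } gives simplest 4
bbbbr: Left { 0,1,2,3 }, Right { 4 } gives simplest 7/2
bbbbrb: Left { 0,1,2,3,7/2 }, Right { 4 } gives simplest 15/4
bbbbrbb: Left { 0,1,2,3,7/2,15/4 }, Right { 4 } gives simplest 31/8
bbbbrbbr: Left { 0,1,2,3,7/2,15/4 }, Right { 31/8,4 } gives simplest 61/16
bbbbrbbrb: Left { 0,1,2,3,7/2,15/4,61/16 }, Right { 31/8,4 } gives simplest 123/32
bbbbrbbrbb: Left { 0,1,2,3,7/2,15/4,61/16,123/32 }, Right { 31/8,4 } gives simplest 247/64
bbbbrbbrbbb: Left { 0,1,2,3,7/2,15/4,61/16,123/32,247/64 }, Right { 31/8,4 } gives simplest 495/128
bbbbrbbrbbbr: Left { 0,1,2,3,7/2,15/4,61/16,123/32,247/64 }, Right { 495/128,31/8,4 } gives simplest 989/256
bbbbrbbrbbbrb: Left { 0,1,2,3,7/2,15/4,61/16,123/32,247/64,989/256 }, Right { 495/128,31/8,4 } gives simplest 1979/512
bbbbrbbrbbbrbb: Left { 0,1,2,3,7/2,15/4,61/16,123/32,247/64,989/256,1979/512 }, Right { 495/128,31/8,4 } gives simplest 3959/1024
bbbbrbbrbbbrbbb: Left { 0,1,2,3,7/2,15/4,61/16,123/32,247/64,989/256,1979/512,3959/1024 }, Right { 495/128,31/8,4 } gives simplest 7919/2048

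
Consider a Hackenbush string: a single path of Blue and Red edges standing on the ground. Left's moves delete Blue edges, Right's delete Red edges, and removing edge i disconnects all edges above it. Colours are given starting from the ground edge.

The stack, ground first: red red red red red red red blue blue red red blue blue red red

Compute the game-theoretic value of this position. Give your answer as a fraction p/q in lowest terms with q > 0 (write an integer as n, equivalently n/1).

Recurse on prefixes of the 15-edge string red red red red red red red blue blue red red blue blue red red:
g(r) = { none | 0 } — -1
g(rr) = { none | -1,0 } — -2
g(rrr) = { none | -2,-1,0 } — -3
g(rrrr) = { none | -3,-2,-1,0 } — -4
g(rrrrr) = { none | -4,-3,-2,-1,0 } — -5
g(rrrrrr) = { none | -5,-4,-3,-2,-1,0 } — -6
g(rrrrrrr) = { none | -6,-5,-4,-3,-2,-1,0 } — -7
g(rrrrrrrb) = { -7 | -6,-5,-4,-3,-2,-1,0 } — -13/2
g(rrrrrrrbb) = { -7,-13/2 | -6,-5,-4,-3,-2,-1,0 } — -25/4
g(rrrrrrrbbr) = { -7,-13/2 | -25/4,-6,-5,-4,-3,-2,-1,0 } — -51/8
g(rrrrrrrbbrr) = { -7,-13/2 | -51/8,-25/4,-6,-5,-4,-3,-2,-1,0 } — -103/16
g(rrrrrrrbbrrb) = { -7,-13/2,-103/16 | -51/8,-25/4,-6,-5,-4,-3,-2,-1,0 } — -205/32
g(rrrrrrrbbrrbb) = { -7,-13/2,-103/16,-205/32 | -51/8,-25/4,-6,-5,-4,-3,-2,-1,0 } — -409/64
g(rrrrrrrbbrrbbr) = { -7,-13/2,-103/16,-205/32 | -409/64,-51/8,-25/4,-6,-5,-4,-3,-2,-1,0 } — -819/128
g(rrrrrrrbbrrbbrr) = { -7,-13/2,-103/16,-205/32 | -819/128,-409/64,-51/8,-25/4,-6,-5,-4,-3,-2,-1,0 } — -1639/256

-1639/256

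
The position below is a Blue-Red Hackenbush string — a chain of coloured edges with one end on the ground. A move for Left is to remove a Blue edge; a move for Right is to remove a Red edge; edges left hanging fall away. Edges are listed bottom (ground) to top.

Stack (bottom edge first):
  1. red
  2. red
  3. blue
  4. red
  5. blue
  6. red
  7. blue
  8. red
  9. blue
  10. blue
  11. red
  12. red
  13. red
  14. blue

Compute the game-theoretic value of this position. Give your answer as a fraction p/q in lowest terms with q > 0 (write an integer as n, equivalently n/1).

-6813/4096

Prefix values for red red blue red blue red blue red blue blue red red red blue via {L|R} + simplicity:
r: Left { (no moves) }, Right { 0 } ⇒ simplest -1
rr: Left { (no moves) }, Right { -1; 0 } ⇒ simplest -2
rrb: Left { -2 }, Right { -1; 0 } ⇒ simplest -3/2
rrbr: Left { -2 }, Right { -3/2; -1; 0 } ⇒ simplest -7/4
rrbrb: Left { -2; -7/4 }, Right { -3/2; -1; 0 } ⇒ simplest -13/8
rrbrbr: Left { -2; -7/4 }, Right { -13/8; -3/2; -1; 0 } ⇒ simplest -27/16
rrbrbrb: Left { -2; -7/4; -27/16 }, Right { -13/8; -3/2; -1; 0 } ⇒ simplest -53/32
rrbrbrbr: Left { -2; -7/4; -27/16 }, Right { -53/32; -13/8; -3/2; -1; 0 } ⇒ simplest -107/64
rrbrbrbrb: Left { -2; -7/4; -27/16; -107/64 }, Right { -53/32; -13/8; -3/2; -1; 0 } ⇒ simplest -213/128
rrbrbrbrbb: Left { -2; -7/4; -27/16; -107/64; -213/128 }, Right { -53/32; -13/8; -3/2; -1; 0 } ⇒ simplest -425/256
rrbrbrbrbbr: Left { -2; -7/4; -27/16; -107/64; -213/128 }, Right { -425/256; -53/32; -13/8; -3/2; -1; 0 } ⇒ simplest -851/512
rrbrbrbrbbrr: Left { -2; -7/4; -27/16; -107/64; -213/128 }, Right { -851/512; -425/256; -53/32; -13/8; -3/2; -1; 0 } ⇒ simplest -1703/1024
rrbrbrbrbbrrr: Left { -2; -7/4; -27/16; -107/64; -213/128 }, Right { -1703/1024; -851/512; -425/256; -53/32; -13/8; -3/2; -1; 0 } ⇒ simplest -3407/2048
rrbrbrbrbbrrrb: Left { -2; -7/4; -27/16; -107/64; -213/128; -3407/2048 }, Right { -1703/1024; -851/512; -425/256; -53/32; -13/8; -3/2; -1; 0 } ⇒ simplest -6813/4096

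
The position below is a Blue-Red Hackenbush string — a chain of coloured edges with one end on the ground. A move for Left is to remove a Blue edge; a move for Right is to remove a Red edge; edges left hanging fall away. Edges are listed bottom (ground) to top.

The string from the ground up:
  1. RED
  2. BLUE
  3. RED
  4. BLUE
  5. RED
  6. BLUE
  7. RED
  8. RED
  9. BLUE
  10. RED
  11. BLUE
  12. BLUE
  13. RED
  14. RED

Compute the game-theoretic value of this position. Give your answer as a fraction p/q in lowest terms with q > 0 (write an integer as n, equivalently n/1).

Build g(s[:k]) for k = 1..14, string s = RED BLUE RED BLUE RED BLUE RED RED BLUE RED BLUE BLUE RED RED.
g(R) = {  | 0 } gives -1
g(RB) = { -1 | 0 } gives -1/2
g(RBR) = { -1 | -1/2 0 } gives -3/4
g(RBRB) = { -1 -3/4 | -1/2 0 } gives -5/8
g(RBRBR) = { -1 -3/4 | -5/8 -1/2 0 } gives -11/16
g(RBRBRB) = { -1 -3/4 -11/16 | -5/8 -1/2 0 } gives -21/32
g(RBRBRBR) = { -1 -3/4 -11/16 | -21/32 -5/8 -1/2 0 } gives -43/64
g(RBRBRBRR) = { -1 -3/4 -11/16 | -43/64 -21/32 -5/8 -1/2 0 } gives -87/128
g(RBRBRBRRB) = { -1 -3/4 -11/16 -87/128 | -43/64 -21/32 -5/8 -1/2 0 } gives -173/256
g(RBRBRBRRBR) = { -1 -3/4 -11/16 -87/128 | -173/256 -43/64 -21/32 -5/8 -1/2 0 } gives -347/512
g(RBRBRBRRBRB) = { -1 -3/4 -11/16 -87/128 -347/512 | -173/256 -43/64 -21/32 -5/8 -1/2 0 } gives -693/1024
g(RBRBRBRRBRBB) = { -1 -3/4 -11/16 -87/128 -347/512 -693/1024 | -173/256 -43/64 -21/32 -5/8 -1/2 0 } gives -1385/2048
g(RBRBRBRRBRBBR) = { -1 -3/4 -11/16 -87/128 -347/512 -693/1024 | -1385/2048 -173/256 -43/64 -21/32 -5/8 -1/2 0 } gives -2771/4096
g(RBRBRBRRBRBBRR) = { -1 -3/4 -11/16 -87/128 -347/512 -693/1024 | -2771/4096 -1385/2048 -173/256 -43/64 -21/32 -5/8 -1/2 0 } gives -5543/8192

-5543/8192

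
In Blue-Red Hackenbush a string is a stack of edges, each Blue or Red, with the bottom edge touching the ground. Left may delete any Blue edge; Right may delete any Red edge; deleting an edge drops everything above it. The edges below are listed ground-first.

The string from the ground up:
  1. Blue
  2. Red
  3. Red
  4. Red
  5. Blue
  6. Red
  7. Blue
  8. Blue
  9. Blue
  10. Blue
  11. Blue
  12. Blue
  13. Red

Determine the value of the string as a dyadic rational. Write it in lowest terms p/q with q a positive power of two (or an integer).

765/4096

Prefix values for Blue Red Red Red Blue Red Blue Blue Blue Blue Blue Blue Red via {L|R} + simplicity:
g_1 [B]  L=[0]  R=[]  so 1
g_2 [BR]  L=[0]  R=[1]  so 1/2
g_3 [BRR]  L=[0]  R=[1/2,1]  so 1/4
g_4 [BRRR]  L=[0]  R=[1/4,1/2,1]  so 1/8
g_5 [BRRRB]  L=[0,1/8]  R=[1/4,1/2,1]  so 3/16
g_6 [BRRRBR]  L=[0,1/8]  R=[3/16,1/4,1/2,1]  so 5/32
g_7 [BRRRBRB]  L=[0,1/8,5/32]  R=[3/16,1/4,1/2,1]  so 11/64
g_8 [BRRRBRBB]  L=[0,1/8,5/32,11/64]  R=[3/16,1/4,1/2,1]  so 23/128
g_9 [BRRRBRBBB]  L=[0,1/8,5/32,11/64,23/128]  R=[3/16,1/4,1/2,1]  so 47/256
g_10 [BRRRBRBBBB]  L=[0,1/8,5/32,11/64,23/128,47/256]  R=[3/16,1/4,1/2,1]  so 95/512
g_11 [BRRRBRBBBBB]  L=[0,1/8,5/32,11/64,23/128,47/256,95/512]  R=[3/16,1/4,1/2,1]  so 191/1024
g_12 [BRRRBRBBBBBB]  L=[0,1/8,5/32,11/64,23/128,47/256,95/512,191/1024]  R=[3/16,1/4,1/2,1]  so 383/2048
g_13 [BRRRBRBBBBBBR]  L=[0,1/8,5/32,11/64,23/128,47/256,95/512,191/1024]  R=[383/2048,3/16,1/4,1/2,1]  so 765/4096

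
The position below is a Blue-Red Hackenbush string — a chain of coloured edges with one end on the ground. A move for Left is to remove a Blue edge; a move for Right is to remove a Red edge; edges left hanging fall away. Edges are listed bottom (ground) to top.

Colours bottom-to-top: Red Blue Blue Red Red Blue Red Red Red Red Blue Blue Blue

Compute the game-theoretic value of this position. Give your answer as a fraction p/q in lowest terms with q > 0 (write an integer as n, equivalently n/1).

-1777/4096

Build val(s[:k]) for k = 1..13, string s = Red Blue Blue Red Red Blue Red Red Red Red Blue Blue Blue.
val(R) = { ∅ | 0 } = -1
val(RB) = { -1 | 0 } = -1/2
val(RBB) = { -1,-1/2 | 0 } = -1/4
val(RBBR) = { -1,-1/2 | -1/4,0 } = -3/8
val(RBBRR) = { -1,-1/2 | -3/8,-1/4,0 } = -7/16
val(RBBRRB) = { -1,-1/2,-7/16 | -3/8,-1/4,0 } = -13/32
val(RBBRRBR) = { -1,-1/2,-7/16 | -13/32,-3/8,-1/4,0 } = -27/64
val(RBBRRBRR) = { -1,-1/2,-7/16 | -27/64,-13/32,-3/8,-1/4,0 } = -55/128
val(RBBRRBRRR) = { -1,-1/2,-7/16 | -55/128,-27/64,-13/32,-3/8,-1/4,0 } = -111/256
val(RBBRRBRRRR) = { -1,-1/2,-7/16 | -111/256,-55/128,-27/64,-13/32,-3/8,-1/4,0 } = -223/512
val(RBBRRBRRRRB) = { -1,-1/2,-7/16,-223/512 | -111/256,-55/128,-27/64,-13/32,-3/8,-1/4,0 } = -445/1024
val(RBBRRBRRRRBB) = { -1,-1/2,-7/16,-223/512,-445/1024 | -111/256,-55/128,-27/64,-13/32,-3/8,-1/4,0 } = -889/2048
val(RBBRRBRRRRBBB) = { -1,-1/2,-7/16,-223/512,-445/1024,-889/2048 | -111/256,-55/128,-27/64,-13/32,-3/8,-1/4,0 } = -1777/4096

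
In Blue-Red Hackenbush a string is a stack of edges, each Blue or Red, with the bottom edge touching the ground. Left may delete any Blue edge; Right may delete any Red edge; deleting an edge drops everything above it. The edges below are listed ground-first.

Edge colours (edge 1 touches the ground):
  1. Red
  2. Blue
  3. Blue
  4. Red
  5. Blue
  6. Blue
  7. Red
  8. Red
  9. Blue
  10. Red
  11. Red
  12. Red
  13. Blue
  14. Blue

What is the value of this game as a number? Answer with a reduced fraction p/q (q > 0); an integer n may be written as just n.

-2489/8192

val(R) = { — | 0 } => -1
val(RB) = { -1 | 0 } => -1/2
val(RBB) = { -1; -1/2 | 0 } => -1/4
val(RBBR) = { -1; -1/2 | -1/4; 0 } => -3/8
val(RBBRB) = { -1; -1/2; -3/8 | -1/4; 0 } => -5/16
val(RBBRBB) = { -1; -1/2; -3/8; -5/16 | -1/4; 0 } => -9/32
val(RBBRBBR) = { -1; -1/2; -3/8; -5/16 | -9/32; -1/4; 0 } => -19/64
val(RBBRBBRR) = { -1; -1/2; -3/8; -5/16 | -19/64; -9/32; -1/4; 0 } => -39/128
val(RBBRBBRRB) = { -1; -1/2; -3/8; -5/16; -39/128 | -19/64; -9/32; -1/4; 0 } => -77/256
val(RBBRBBRRBR) = { -1; -1/2; -3/8; -5/16; -39/128 | -77/256; -19/64; -9/32; -1/4; 0 } => -155/512
val(RBBRBBRRBRR) = { -1; -1/2; -3/8; -5/16; -39/128 | -155/512; -77/256; -19/64; -9/32; -1/4; 0 } => -311/1024
val(RBBRBBRRBRRR) = { -1; -1/2; -3/8; -5/16; -39/128 | -311/1024; -155/512; -77/256; -19/64; -9/32; -1/4; 0 } => -623/2048
val(RBBRBBRRBRRRB) = { -1; -1/2; -3/8; -5/16; -39/128; -623/2048 | -311/1024; -155/512; -77/256; -19/64; -9/32; -1/4; 0 } => -1245/4096
val(RBBRBBRRBRRRBB) = { -1; -1/2; -3/8; -5/16; -39/128; -623/2048; -1245/4096 | -311/1024; -155/512; -77/256; -19/64; -9/32; -1/4; 0 } => -2489/8192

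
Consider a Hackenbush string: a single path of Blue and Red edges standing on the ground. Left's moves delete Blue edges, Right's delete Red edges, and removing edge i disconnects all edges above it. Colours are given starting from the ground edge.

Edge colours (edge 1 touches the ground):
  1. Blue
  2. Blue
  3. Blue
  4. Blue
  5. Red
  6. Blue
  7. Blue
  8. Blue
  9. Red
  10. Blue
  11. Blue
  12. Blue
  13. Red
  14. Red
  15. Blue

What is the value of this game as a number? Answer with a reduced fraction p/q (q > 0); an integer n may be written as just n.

8051/2048

step 1: add Blue to get B; options L={ 0 } R={ (no moves) } => 1
step 2: add Blue to get BB; options L={ 0,1 } R={ (no moves) } => 2
step 3: add Blue to get BBB; options L={ 0,1,2 } R={ (no moves) } => 3
step 4: add Blue to get BBBB; options L={ 0,1,2,3 } R={ (no moves) } => 4
step 5: add Red to get BBBBR; options L={ 0,1,2,3 } R={ 4 } => 7/2
step 6: add Blue to get BBBBRB; options L={ 0,1,2,3,7/2 } R={ 4 } => 15/4
step 7: add Blue to get BBBBRBB; options L={ 0,1,2,3,7/2,15/4 } R={ 4 } => 31/8
step 8: add Blue to get BBBBRBBB; options L={ 0,1,2,3,7/2,15/4,31/8 } R={ 4 } => 63/16
step 9: add Red to get BBBBRBBBR; options L={ 0,1,2,3,7/2,15/4,31/8 } R={ 63/16,4 } => 125/32
step 10: add Blue to get BBBBRBBBRB; options L={ 0,1,2,3,7/2,15/4,31/8,125/32 } R={ 63/16,4 } => 251/64
step 11: add Blue to get BBBBRBBBRBB; options L={ 0,1,2,3,7/2,15/4,31/8,125/32,251/64 } R={ 63/16,4 } => 503/128
step 12: add Blue to get BBBBRBBBRBBB; options L={ 0,1,2,3,7/2,15/4,31/8,125/32,251/64,503/128 } R={ 63/16,4 } => 1007/256
step 13: add Red to get BBBBRBBBRBBBR; options L={ 0,1,2,3,7/2,15/4,31/8,125/32,251/64,503/128 } R={ 1007/256,63/16,4 } => 2013/512
step 14: add Red to get BBBBRBBBRBBBRR; options L={ 0,1,2,3,7/2,15/4,31/8,125/32,251/64,503/128 } R={ 2013/512,1007/256,63/16,4 } => 4025/1024
step 15: add Blue to get BBBBRBBBRBBBRRB; options L={ 0,1,2,3,7/2,15/4,31/8,125/32,251/64,503/128,4025/1024 } R={ 2013/512,1007/256,63/16,4 } => 8051/2048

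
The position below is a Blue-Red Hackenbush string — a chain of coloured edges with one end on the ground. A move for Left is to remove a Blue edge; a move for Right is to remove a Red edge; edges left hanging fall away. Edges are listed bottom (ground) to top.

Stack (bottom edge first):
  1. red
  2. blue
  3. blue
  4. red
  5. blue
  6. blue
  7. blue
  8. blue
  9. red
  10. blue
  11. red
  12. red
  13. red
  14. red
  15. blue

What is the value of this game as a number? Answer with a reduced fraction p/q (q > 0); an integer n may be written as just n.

-4285/16384

Build val(s[:k]) for k = 1..15, string s = red blue blue red blue blue blue blue red blue red red red red blue.
r: Left {  }, Right { 0 } → simplest -1
rb: Left { -1 }, Right { 0 } → simplest -1/2
rbb: Left { -1; -1/2 }, Right { 0 } → simplest -1/4
rbbr: Left { -1; -1/2 }, Right { -1/4; 0 } → simplest -3/8
rbbrb: Left { -1; -1/2; -3/8 }, Right { -1/4; 0 } → simplest -5/16
rbbrbb: Left { -1; -1/2; -3/8; -5/16 }, Right { -1/4; 0 } → simplest -9/32
rbbrbbb: Left { -1; -1/2; -3/8; -5/16; -9/32 }, Right { -1/4; 0 } → simplest -17/64
rbbrbbbb: Left { -1; -1/2; -3/8; -5/16; -9/32; -17/64 }, Right { -1/4; 0 } → simplest -33/128
rbbrbbbbr: Left { -1; -1/2; -3/8; -5/16; -9/32; -17/64 }, Right { -33/128; -1/4; 0 } → simplest -67/256
rbbrbbbbrb: Left { -1; -1/2; -3/8; -5/16; -9/32; -17/64; -67/256 }, Right { -33/128; -1/4; 0 } → simplest -133/512
rbbrbbbbrbr: Left { -1; -1/2; -3/8; -5/16; -9/32; -17/64; -67/256 }, Right { -133/512; -33/128; -1/4; 0 } → simplest -267/1024
rbbrbbbbrbrr: Left { -1; -1/2; -3/8; -5/16; -9/32; -17/64; -67/256 }, Right { -267/1024; -133/512; -33/128; -1/4; 0 } → simplest -535/2048
rbbrbbbbrbrrr: Left { -1; -1/2; -3/8; -5/16; -9/32; -17/64; -67/256 }, Right { -535/2048; -267/1024; -133/512; -33/128; -1/4; 0 } → simplest -1071/4096
rbbrbbbbrbrrrr: Left { -1; -1/2; -3/8; -5/16; -9/32; -17/64; -67/256 }, Right { -1071/4096; -535/2048; -267/1024; -133/512; -33/128; -1/4; 0 } → simplest -2143/8192
rbbrbbbbrbrrrrb: Left { -1; -1/2; -3/8; -5/16; -9/32; -17/64; -67/256; -2143/8192 }, Right { -1071/4096; -535/2048; -267/1024; -133/512; -33/128; -1/4; 0 } → simplest -4285/16384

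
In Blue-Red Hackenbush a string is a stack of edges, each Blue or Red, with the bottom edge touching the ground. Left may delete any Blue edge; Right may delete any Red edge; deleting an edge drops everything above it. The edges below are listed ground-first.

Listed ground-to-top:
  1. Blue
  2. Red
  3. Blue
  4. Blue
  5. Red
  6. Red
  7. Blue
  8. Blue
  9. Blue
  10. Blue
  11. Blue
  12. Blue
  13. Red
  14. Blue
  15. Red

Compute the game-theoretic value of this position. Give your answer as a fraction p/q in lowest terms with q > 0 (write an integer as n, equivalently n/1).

B: Left { 0 }, Right { · } — simplest 1
BR: Left { 0 }, Right { 1 } — simplest 1/2
BRB: Left { 0,1/2 }, Right { 1 } — simplest 3/4
BRBB: Left { 0,1/2,3/4 }, Right { 1 } — simplest 7/8
BRBBR: Left { 0,1/2,3/4 }, Right { 7/8,1 } — simplest 13/16
BRBBRR: Left { 0,1/2,3/4 }, Right { 13/16,7/8,1 } — simplest 25/32
BRBBRRB: Left { 0,1/2,3/4,25/32 }, Right { 13/16,7/8,1 } — simplest 51/64
BRBBRRBB: Left { 0,1/2,3/4,25/32,51/64 }, Right { 13/16,7/8,1 } — simplest 103/128
BRBBRRBBB: Left { 0,1/2,3/4,25/32,51/64,103/128 }, Right { 13/16,7/8,1 } — simplest 207/256
BRBBRRBBBB: Left { 0,1/2,3/4,25/32,51/64,103/128,207/256 }, Right { 13/16,7/8,1 } — simplest 415/512
BRBBRRBBBBB: Left { 0,1/2,3/4,25/32,51/64,103/128,207/256,415/512 }, Right { 13/16,7/8,1 } — simplest 831/1024
BRBBRRBBBBBB: Left { 0,1/2,3/4,25/32,51/64,103/128,207/256,415/512,831/1024 }, Right { 13/16,7/8,1 } — simplest 1663/2048
BRBBRRBBBBBBR: Left { 0,1/2,3/4,25/32,51/64,103/128,207/256,415/512,831/1024 }, Right { 1663/2048,13/16,7/8,1 } — simplest 3325/4096
BRBBRRBBBBBBRB: Left { 0,1/2,3/4,25/32,51/64,103/128,207/256,415/512,831/1024,3325/4096 }, Right { 1663/2048,13/16,7/8,1 } — simplest 6651/8192
BRBBRRBBBBBBRBR: Left { 0,1/2,3/4,25/32,51/64,103/128,207/256,415/512,831/1024,3325/4096 }, Right { 6651/8192,1663/2048,13/16,7/8,1 } — simplest 13301/16384

13301/16384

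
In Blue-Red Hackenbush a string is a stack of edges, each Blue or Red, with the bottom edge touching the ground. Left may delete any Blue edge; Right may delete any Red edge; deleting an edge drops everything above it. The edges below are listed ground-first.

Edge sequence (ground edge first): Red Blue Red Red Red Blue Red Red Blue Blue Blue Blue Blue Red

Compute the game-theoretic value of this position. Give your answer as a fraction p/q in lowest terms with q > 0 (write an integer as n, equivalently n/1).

v(R) = {  | 0 } -> -1
v(RB) = { -1 | 0 } -> -1/2
v(RBR) = { -1 | -1/2,0 } -> -3/4
v(RBRR) = { -1 | -3/4,-1/2,0 } -> -7/8
v(RBRRR) = { -1 | -7/8,-3/4,-1/2,0 } -> -15/16
v(RBRRRB) = { -1,-15/16 | -7/8,-3/4,-1/2,0 } -> -29/32
v(RBRRRBR) = { -1,-15/16 | -29/32,-7/8,-3/4,-1/2,0 } -> -59/64
v(RBRRRBRR) = { -1,-15/16 | -59/64,-29/32,-7/8,-3/4,-1/2,0 } -> -119/128
v(RBRRRBRRB) = { -1,-15/16,-119/128 | -59/64,-29/32,-7/8,-3/4,-1/2,0 } -> -237/256
v(RBRRRBRRBB) = { -1,-15/16,-119/128,-237/256 | -59/64,-29/32,-7/8,-3/4,-1/2,0 } -> -473/512
v(RBRRRBRRBBB) = { -1,-15/16,-119/128,-237/256,-473/512 | -59/64,-29/32,-7/8,-3/4,-1/2,0 } -> -945/1024
v(RBRRRBRRBBBB) = { -1,-15/16,-119/128,-237/256,-473/512,-945/1024 | -59/64,-29/32,-7/8,-3/4,-1/2,0 } -> -1889/2048
v(RBRRRBRRBBBBB) = { -1,-15/16,-119/128,-237/256,-473/512,-945/1024,-1889/2048 | -59/64,-29/32,-7/8,-3/4,-1/2,0 } -> -3777/4096
v(RBRRRBRRBBBBBR) = { -1,-15/16,-119/128,-237/256,-473/512,-945/1024,-1889/2048 | -3777/4096,-59/64,-29/32,-7/8,-3/4,-1/2,0 } -> -7555/8192

-7555/8192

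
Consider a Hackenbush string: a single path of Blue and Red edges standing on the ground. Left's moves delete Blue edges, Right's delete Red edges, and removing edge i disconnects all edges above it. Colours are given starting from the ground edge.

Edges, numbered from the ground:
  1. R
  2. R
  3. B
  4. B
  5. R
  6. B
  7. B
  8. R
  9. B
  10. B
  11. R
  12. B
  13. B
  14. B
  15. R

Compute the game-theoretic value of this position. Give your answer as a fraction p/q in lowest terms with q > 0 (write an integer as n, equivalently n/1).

-10531/8192

Build val(s[:k]) for k = 1..15, string s = R R B B R B B R B B R B B B R.
edge 1 of 15 (R): { (no moves) | 0 } -> -1
edge 2 of 15 (R): { (no moves) | -1,0 } -> -2
edge 3 of 15 (B): { -2 | -1,0 } -> -3/2
edge 4 of 15 (B): { -2,-3/2 | -1,0 } -> -5/4
edge 5 of 15 (R): { -2,-3/2 | -5/4,-1,0 } -> -11/8
edge 6 of 15 (B): { -2,-3/2,-11/8 | -5/4,-1,0 } -> -21/16
edge 7 of 15 (B): { -2,-3/2,-11/8,-21/16 | -5/4,-1,0 } -> -41/32
edge 8 of 15 (R): { -2,-3/2,-11/8,-21/16 | -41/32,-5/4,-1,0 } -> -83/64
edge 9 of 15 (B): { -2,-3/2,-11/8,-21/16,-83/64 | -41/32,-5/4,-1,0 } -> -165/128
edge 10 of 15 (B): { -2,-3/2,-11/8,-21/16,-83/64,-165/128 | -41/32,-5/4,-1,0 } -> -329/256
edge 11 of 15 (R): { -2,-3/2,-11/8,-21/16,-83/64,-165/128 | -329/256,-41/32,-5/4,-1,0 } -> -659/512
edge 12 of 15 (B): { -2,-3/2,-11/8,-21/16,-83/64,-165/128,-659/512 | -329/256,-41/32,-5/4,-1,0 } -> -1317/1024
edge 13 of 15 (B): { -2,-3/2,-11/8,-21/16,-83/64,-165/128,-659/512,-1317/1024 | -329/256,-41/32,-5/4,-1,0 } -> -2633/2048
edge 14 of 15 (B): { -2,-3/2,-11/8,-21/16,-83/64,-165/128,-659/512,-1317/1024,-2633/2048 | -329/256,-41/32,-5/4,-1,0 } -> -5265/4096
edge 15 of 15 (R): { -2,-3/2,-11/8,-21/16,-83/64,-165/128,-659/512,-1317/1024,-2633/2048 | -5265/4096,-329/256,-41/32,-5/4,-1,0 } -> -10531/8192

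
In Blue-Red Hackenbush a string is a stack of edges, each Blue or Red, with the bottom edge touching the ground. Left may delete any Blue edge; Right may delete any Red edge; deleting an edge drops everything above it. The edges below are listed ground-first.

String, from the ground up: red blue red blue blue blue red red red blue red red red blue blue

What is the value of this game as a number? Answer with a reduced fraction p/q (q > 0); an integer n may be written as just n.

-9145/16384

1 of 15 · r · max L −∞ · min R 0 — -1
2 of 15 · rb · max L -1 · min R 0 — -1/2
3 of 15 · rbr · max L -1 · min R -1/2 — -3/4
4 of 15 · rbrb · max L -3/4 · min R -1/2 — -5/8
5 of 15 · rbrbb · max L -5/8 · min R -1/2 — -9/16
6 of 15 · rbrbbb · max L -9/16 · min R -1/2 — -17/32
7 of 15 · rbrbbbr · max L -9/16 · min R -17/32 — -35/64
8 of 15 · rbrbbbrr · max L -9/16 · min R -35/64 — -71/128
9 of 15 · rbrbbbrrr · max L -9/16 · min R -71/128 — -143/256
10 of 15 · rbrbbbrrrb · max L -143/256 · min R -71/128 — -285/512
11 of 15 · rbrbbbrrrbr · max L -143/256 · min R -285/512 — -571/1024
12 of 15 · rbrbbbrrrbrr · max L -143/256 · min R -571/1024 — -1143/2048
13 of 15 · rbrbbbrrrbrrr · max L -143/256 · min R -1143/2048 — -2287/4096
14 of 15 · rbrbbbrrrbrrrb · max L -2287/4096 · min R -1143/2048 — -4573/8192
15 of 15 · rbrbbbrrrbrrrbb · max L -4573/8192 · min R -1143/2048 — -9145/16384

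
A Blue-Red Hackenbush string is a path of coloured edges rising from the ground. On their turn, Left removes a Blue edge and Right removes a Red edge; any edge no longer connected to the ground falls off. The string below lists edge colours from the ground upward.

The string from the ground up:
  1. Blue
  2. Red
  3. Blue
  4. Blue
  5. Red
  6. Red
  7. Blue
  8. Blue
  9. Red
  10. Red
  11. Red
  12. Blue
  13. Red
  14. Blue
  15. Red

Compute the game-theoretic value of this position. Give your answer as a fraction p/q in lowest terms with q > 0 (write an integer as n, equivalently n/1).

13077/16384

B: Left { 0 }, Right { (no moves) } → simplest 1
BR: Left { 0 }, Right { 1 } → simplest 1/2
BRB: Left { 0 1/2 }, Right { 1 } → simplest 3/4
BRBB: Left { 0 1/2 3/4 }, Right { 1 } → simplest 7/8
BRBBR: Left { 0 1/2 3/4 }, Right { 7/8 1 } → simplest 13/16
BRBBRR: Left { 0 1/2 3/4 }, Right { 13/16 7/8 1 } → simplest 25/32
BRBBRRB: Left { 0 1/2 3/4 25/32 }, Right { 13/16 7/8 1 } → simplest 51/64
BRBBRRBB: Left { 0 1/2 3/4 25/32 51/64 }, Right { 13/16 7/8 1 } → simplest 103/128
BRBBRRBBR: Left { 0 1/2 3/4 25/32 51/64 }, Right { 103/128 13/16 7/8 1 } → simplest 205/256
BRBBRRBBRR: Left { 0 1/2 3/4 25/32 51/64 }, Right { 205/256 103/128 13/16 7/8 1 } → simplest 409/512
BRBBRRBBRRR: Left { 0 1/2 3/4 25/32 51/64 }, Right { 409/512 205/256 103/128 13/16 7/8 1 } → simplest 817/1024
BRBBRRBBRRRB: Left { 0 1/2 3/4 25/32 51/64 817/1024 }, Right { 409/512 205/256 103/128 13/16 7/8 1 } → simplest 1635/2048
BRBBRRBBRRRBR: Left { 0 1/2 3/4 25/32 51/64 817/1024 }, Right { 1635/2048 409/512 205/256 103/128 13/16 7/8 1 } → simplest 3269/4096
BRBBRRBBRRRBRB: Left { 0 1/2 3/4 25/32 51/64 817/1024 3269/4096 }, Right { 1635/2048 409/512 205/256 103/128 13/16 7/8 1 } → simplest 6539/8192
BRBBRRBBRRRBRBR: Left { 0 1/2 3/4 25/32 51/64 817/1024 3269/4096 }, Right { 6539/8192 1635/2048 409/512 205/256 103/128 13/16 7/8 1 } → simplest 13077/16384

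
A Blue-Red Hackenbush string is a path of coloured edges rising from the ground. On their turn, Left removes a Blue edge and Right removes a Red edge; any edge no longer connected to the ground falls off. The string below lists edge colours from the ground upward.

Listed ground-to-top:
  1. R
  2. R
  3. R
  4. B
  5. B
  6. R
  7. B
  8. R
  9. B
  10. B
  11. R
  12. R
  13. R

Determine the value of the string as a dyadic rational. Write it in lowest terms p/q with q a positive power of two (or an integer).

step 1: add R to get R; options L={ (no moves) } R={ 0 } — -1
step 2: add R to get RR; options L={ (no moves) } R={ -1 0 } — -2
step 3: add R to get RRR; options L={ (no moves) } R={ -2 -1 0 } — -3
step 4: add B to get RRRB; options L={ -3 } R={ -2 -1 0 } — -5/2
step 5: add B to get RRRBB; options L={ -3 -5/2 } R={ -2 -1 0 } — -9/4
step 6: add R to get RRRBBR; options L={ -3 -5/2 } R={ -9/4 -2 -1 0 } — -19/8
step 7: add B to get RRRBBRB; options L={ -3 -5/2 -19/8 } R={ -9/4 -2 -1 0 } — -37/16
step 8: add R to get RRRBBRBR; options L={ -3 -5/2 -19/8 } R={ -37/16 -9/4 -2 -1 0 } — -75/32
step 9: add B to get RRRBBRBRB; options L={ -3 -5/2 -19/8 -75/32 } R={ -37/16 -9/4 -2 -1 0 } — -149/64
step 10: add B to get RRRBBRBRBB; options L={ -3 -5/2 -19/8 -75/32 -149/64 } R={ -37/16 -9/4 -2 -1 0 } — -297/128
step 11: add R to get RRRBBRBRBBR; options L={ -3 -5/2 -19/8 -75/32 -149/64 } R={ -297/128 -37/16 -9/4 -2 -1 0 } — -595/256
step 12: add R to get RRRBBRBRBBRR; options L={ -3 -5/2 -19/8 -75/32 -149/64 } R={ -595/256 -297/128 -37/16 -9/4 -2 -1 0 } — -1191/512
step 13: add R to get RRRBBRBRBBRRR; options L={ -3 -5/2 -19/8 -75/32 -149/64 } R={ -1191/512 -595/256 -297/128 -37/16 -9/4 -2 -1 0 } — -2383/1024

-2383/1024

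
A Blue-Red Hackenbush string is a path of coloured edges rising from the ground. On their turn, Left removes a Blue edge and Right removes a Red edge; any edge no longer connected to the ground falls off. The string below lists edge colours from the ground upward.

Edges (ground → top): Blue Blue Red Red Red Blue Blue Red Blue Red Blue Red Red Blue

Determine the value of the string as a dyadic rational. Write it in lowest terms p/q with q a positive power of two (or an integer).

4947/4096

val_1 [B]  L=[0]  R=[—]  gives 1
val_2 [BB]  L=[0,1]  R=[—]  gives 2
val_3 [BBR]  L=[0,1]  R=[2]  gives 3/2
val_4 [BBRR]  L=[0,1]  R=[3/2,2]  gives 5/4
val_5 [BBRRR]  L=[0,1]  R=[5/4,3/2,2]  gives 9/8
val_6 [BBRRRB]  L=[0,1,9/8]  R=[5/4,3/2,2]  gives 19/16
val_7 [BBRRRBB]  L=[0,1,9/8,19/16]  R=[5/4,3/2,2]  gives 39/32
val_8 [BBRRRBBR]  L=[0,1,9/8,19/16]  R=[39/32,5/4,3/2,2]  gives 77/64
val_9 [BBRRRBBRB]  L=[0,1,9/8,19/16,77/64]  R=[39/32,5/4,3/2,2]  gives 155/128
val_10 [BBRRRBBRBR]  L=[0,1,9/8,19/16,77/64]  R=[155/128,39/32,5/4,3/2,2]  gives 309/256
val_11 [BBRRRBBRBRB]  L=[0,1,9/8,19/16,77/64,309/256]  R=[155/128,39/32,5/4,3/2,2]  gives 619/512
val_12 [BBRRRBBRBRBR]  L=[0,1,9/8,19/16,77/64,309/256]  R=[619/512,155/128,39/32,5/4,3/2,2]  gives 1237/1024
val_13 [BBRRRBBRBRBRR]  L=[0,1,9/8,19/16,77/64,309/256]  R=[1237/1024,619/512,155/128,39/32,5/4,3/2,2]  gives 2473/2048
val_14 [BBRRRBBRBRBRRB]  L=[0,1,9/8,19/16,77/64,309/256,2473/2048]  R=[1237/1024,619/512,155/128,39/32,5/4,3/2,2]  gives 4947/4096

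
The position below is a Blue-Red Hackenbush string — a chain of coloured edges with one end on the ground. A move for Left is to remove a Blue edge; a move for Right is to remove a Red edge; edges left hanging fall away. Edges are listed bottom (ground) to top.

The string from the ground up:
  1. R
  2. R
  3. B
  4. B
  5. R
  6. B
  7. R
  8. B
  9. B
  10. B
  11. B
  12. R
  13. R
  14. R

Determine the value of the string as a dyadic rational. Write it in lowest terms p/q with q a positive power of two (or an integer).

step 1: add R to get R; options L={  } R={ 0 } -> -1
step 2: add R to get RR; options L={  } R={ -1 0 } -> -2
step 3: add B to get RRB; options L={ -2 } R={ -1 0 } -> -3/2
step 4: add B to get RRBB; options L={ -2 -3/2 } R={ -1 0 } -> -5/4
step 5: add R to get RRBBR; options L={ -2 -3/2 } R={ -5/4 -1 0 } -> -11/8
step 6: add B to get RRBBRB; options L={ -2 -3/2 -11/8 } R={ -5/4 -1 0 } -> -21/16
step 7: add R to get RRBBRBR; options L={ -2 -3/2 -11/8 } R={ -21/16 -5/4 -1 0 } -> -43/32
step 8: add B to get RRBBRBRB; options L={ -2 -3/2 -11/8 -43/32 } R={ -21/16 -5/4 -1 0 } -> -85/64
step 9: add B to get RRBBRBRBB; options L={ -2 -3/2 -11/8 -43/32 -85/64 } R={ -21/16 -5/4 -1 0 } -> -169/128
step 10: add B to get RRBBRBRBBB; options L={ -2 -3/2 -11/8 -43/32 -85/64 -169/128 } R={ -21/16 -5/4 -1 0 } -> -337/256
step 11: add B to get RRBBRBRBBBB; options L={ -2 -3/2 -11/8 -43/32 -85/64 -169/128 -337/256 } R={ -21/16 -5/4 -1 0 } -> -673/512
step 12: add R to get RRBBRBRBBBBR; options L={ -2 -3/2 -11/8 -43/32 -85/64 -169/128 -337/256 } R={ -673/512 -21/16 -5/4 -1 0 } -> -1347/1024
step 13: add R to get RRBBRBRBBBBRR; options L={ -2 -3/2 -11/8 -43/32 -85/64 -169/128 -337/256 } R={ -1347/1024 -673/512 -21/16 -5/4 -1 0 } -> -2695/2048
step 14: add R to get RRBBRBRBBBBRRR; options L={ -2 -3/2 -11/8 -43/32 -85/64 -169/128 -337/256 } R={ -2695/2048 -1347/1024 -673/512 -21/16 -5/4 -1 0 } -> -5391/4096

-5391/4096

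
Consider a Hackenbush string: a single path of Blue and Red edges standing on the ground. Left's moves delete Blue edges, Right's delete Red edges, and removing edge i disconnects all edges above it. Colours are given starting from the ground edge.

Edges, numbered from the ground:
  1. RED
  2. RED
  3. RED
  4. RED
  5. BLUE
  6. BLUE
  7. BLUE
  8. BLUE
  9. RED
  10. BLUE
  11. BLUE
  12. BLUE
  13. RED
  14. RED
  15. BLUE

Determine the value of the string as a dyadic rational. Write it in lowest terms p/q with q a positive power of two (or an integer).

-6285/2048

Recurse on prefixes of the 15-edge string RED RED RED RED BLUE BLUE BLUE BLUE RED BLUE BLUE BLUE RED RED BLUE:
value(R) = {  | 0 } → -1
value(RR) = {  | -1,0 } → -2
value(RRR) = {  | -2,-1,0 } → -3
value(RRRR) = {  | -3,-2,-1,0 } → -4
value(RRRRB) = { -4 | -3,-2,-1,0 } → -7/2
value(RRRRBB) = { -4,-7/2 | -3,-2,-1,0 } → -13/4
value(RRRRBBB) = { -4,-7/2,-13/4 | -3,-2,-1,0 } → -25/8
value(RRRRBBBB) = { -4,-7/2,-13/4,-25/8 | -3,-2,-1,0 } → -49/16
value(RRRRBBBBR) = { -4,-7/2,-13/4,-25/8 | -49/16,-3,-2,-1,0 } → -99/32
value(RRRRBBBBRB) = { -4,-7/2,-13/4,-25/8,-99/32 | -49/16,-3,-2,-1,0 } → -197/64
value(RRRRBBBBRBB) = { -4,-7/2,-13/4,-25/8,-99/32,-197/64 | -49/16,-3,-2,-1,0 } → -393/128
value(RRRRBBBBRBBB) = { -4,-7/2,-13/4,-25/8,-99/32,-197/64,-393/128 | -49/16,-3,-2,-1,0 } → -785/256
value(RRRRBBBBRBBBR) = { -4,-7/2,-13/4,-25/8,-99/32,-197/64,-393/128 | -785/256,-49/16,-3,-2,-1,0 } → -1571/512
value(RRRRBBBBRBBBRR) = { -4,-7/2,-13/4,-25/8,-99/32,-197/64,-393/128 | -1571/512,-785/256,-49/16,-3,-2,-1,0 } → -3143/1024
value(RRRRBBBBRBBBRRB) = { -4,-7/2,-13/4,-25/8,-99/32,-197/64,-393/128,-3143/1024 | -1571/512,-785/256,-49/16,-3,-2,-1,0 } → -6285/2048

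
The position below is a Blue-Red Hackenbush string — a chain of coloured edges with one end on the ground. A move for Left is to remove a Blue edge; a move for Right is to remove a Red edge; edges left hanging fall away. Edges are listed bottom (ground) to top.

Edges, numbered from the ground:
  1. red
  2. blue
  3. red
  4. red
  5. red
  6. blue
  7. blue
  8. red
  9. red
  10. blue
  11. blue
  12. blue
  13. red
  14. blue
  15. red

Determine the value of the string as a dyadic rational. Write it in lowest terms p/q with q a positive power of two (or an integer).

-14731/16384

val(r) = { none | 0 } = -1
val(rb) = { -1 | 0 } = -1/2
val(rbr) = { -1 | -1/2; 0 } = -3/4
val(rbrr) = { -1 | -3/4; -1/2; 0 } = -7/8
val(rbrrr) = { -1 | -7/8; -3/4; -1/2; 0 } = -15/16
val(rbrrrb) = { -1; -15/16 | -7/8; -3/4; -1/2; 0 } = -29/32
val(rbrrrbb) = { -1; -15/16; -29/32 | -7/8; -3/4; -1/2; 0 } = -57/64
val(rbrrrbbr) = { -1; -15/16; -29/32 | -57/64; -7/8; -3/4; -1/2; 0 } = -115/128
val(rbrrrbbrr) = { -1; -15/16; -29/32 | -115/128; -57/64; -7/8; -3/4; -1/2; 0 } = -231/256
val(rbrrrbbrrb) = { -1; -15/16; -29/32; -231/256 | -115/128; -57/64; -7/8; -3/4; -1/2; 0 } = -461/512
val(rbrrrbbrrbb) = { -1; -15/16; -29/32; -231/256; -461/512 | -115/128; -57/64; -7/8; -3/4; -1/2; 0 } = -921/1024
val(rbrrrbbrrbbb) = { -1; -15/16; -29/32; -231/256; -461/512; -921/1024 | -115/128; -57/64; -7/8; -3/4; -1/2; 0 } = -1841/2048
val(rbrrrbbrrbbbr) = { -1; -15/16; -29/32; -231/256; -461/512; -921/1024 | -1841/2048; -115/128; -57/64; -7/8; -3/4; -1/2; 0 } = -3683/4096
val(rbrrrbbrrbbbrb) = { -1; -15/16; -29/32; -231/256; -461/512; -921/1024; -3683/4096 | -1841/2048; -115/128; -57/64; -7/8; -3/4; -1/2; 0 } = -7365/8192
val(rbrrrbbrrbbbrbr) = { -1; -15/16; -29/32; -231/256; -461/512; -921/1024; -3683/4096 | -7365/8192; -1841/2048; -115/128; -57/64; -7/8; -3/4; -1/2; 0 } = -14731/16384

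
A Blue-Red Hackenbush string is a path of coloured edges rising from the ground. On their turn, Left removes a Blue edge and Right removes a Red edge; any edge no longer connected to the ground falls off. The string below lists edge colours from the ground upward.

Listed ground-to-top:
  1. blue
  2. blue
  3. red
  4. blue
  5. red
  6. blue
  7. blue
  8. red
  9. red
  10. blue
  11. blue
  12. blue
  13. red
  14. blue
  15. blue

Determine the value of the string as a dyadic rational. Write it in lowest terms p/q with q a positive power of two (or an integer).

b: Left { 0 }, Right { none } gives simplest 1
bb: Left { 0,1 }, Right { none } gives simplest 2
bbr: Left { 0,1 }, Right { 2 } gives simplest 3/2
bbrb: Left { 0,1,3/2 }, Right { 2 } gives simplest 7/4
bbrbr: Left { 0,1,3/2 }, Right { 7/4,2 } gives simplest 13/8
bbrbrb: Left { 0,1,3/2,13/8 }, Right { 7/4,2 } gives simplest 27/16
bbrbrbb: Left { 0,1,3/2,13/8,27/16 }, Right { 7/4,2 } gives simplest 55/32
bbrbrbbr: Left { 0,1,3/2,13/8,27/16 }, Right { 55/32,7/4,2 } gives simplest 109/64
bbrbrbbrr: Left { 0,1,3/2,13/8,27/16 }, Right { 109/64,55/32,7/4,2 } gives simplest 217/128
bbrbrbbrrb: Left { 0,1,3/2,13/8,27/16,217/128 }, Right { 109/64,55/32,7/4,2 } gives simplest 435/256
bbrbrbbrrbb: Left { 0,1,3/2,13/8,27/16,217/128,435/256 }, Right { 109/64,55/32,7/4,2 } gives simplest 871/512
bbrbrbbrrbbb: Left { 0,1,3/2,13/8,27/16,217/128,435/256,871/512 }, Right { 109/64,55/32,7/4,2 } gives simplest 1743/1024
bbrbrbbrrbbbr: Left { 0,1,3/2,13/8,27/16,217/128,435/256,871/512 }, Right { 1743/1024,109/64,55/32,7/4,2 } gives simplest 3485/2048
bbrbrbbrrbbbrb: Left { 0,1,3/2,13/8,27/16,217/128,435/256,871/512,3485/2048 }, Right { 1743/1024,109/64,55/32,7/4,2 } gives simplest 6971/4096
bbrbrbbrrbbbrbb: Left { 0,1,3/2,13/8,27/16,217/128,435/256,871/512,3485/2048,6971/4096 }, Right { 1743/1024,109/64,55/32,7/4,2 } gives simplest 13943/8192

13943/8192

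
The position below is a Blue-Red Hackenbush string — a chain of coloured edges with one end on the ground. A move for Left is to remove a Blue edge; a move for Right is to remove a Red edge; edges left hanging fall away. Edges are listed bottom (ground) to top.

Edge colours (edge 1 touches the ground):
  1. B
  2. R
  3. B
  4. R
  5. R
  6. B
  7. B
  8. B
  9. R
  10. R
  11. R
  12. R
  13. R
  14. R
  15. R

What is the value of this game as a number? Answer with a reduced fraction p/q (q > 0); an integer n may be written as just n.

Build value(s[:k]) for k = 1..15, string s = B R B R R B B B R R R R R R R.
edge 1 of 15 (B): { 0 |  } so 1
edge 2 of 15 (R): { 0 | 1 } so 1/2
edge 3 of 15 (B): { 0; 1/2 | 1 } so 3/4
edge 4 of 15 (R): { 0; 1/2 | 3/4; 1 } so 5/8
edge 5 of 15 (R): { 0; 1/2 | 5/8; 3/4; 1 } so 9/16
edge 6 of 15 (B): { 0; 1/2; 9/16 | 5/8; 3/4; 1 } so 19/32
edge 7 of 15 (B): { 0; 1/2; 9/16; 19/32 | 5/8; 3/4; 1 } so 39/64
edge 8 of 15 (B): { 0; 1/2; 9/16; 19/32; 39/64 | 5/8; 3/4; 1 } so 79/128
edge 9 of 15 (R): { 0; 1/2; 9/16; 19/32; 39/64 | 79/128; 5/8; 3/4; 1 } so 157/256
edge 10 of 15 (R): { 0; 1/2; 9/16; 19/32; 39/64 | 157/256; 79/128; 5/8; 3/4; 1 } so 313/512
edge 11 of 15 (R): { 0; 1/2; 9/16; 19/32; 39/64 | 313/512; 157/256; 79/128; 5/8; 3/4; 1 } so 625/1024
edge 12 of 15 (R): { 0; 1/2; 9/16; 19/32; 39/64 | 625/1024; 313/512; 157/256; 79/128; 5/8; 3/4; 1 } so 1249/2048
edge 13 of 15 (R): { 0; 1/2; 9/16; 19/32; 39/64 | 1249/2048; 625/1024; 313/512; 157/256; 79/128; 5/8; 3/4; 1 } so 2497/4096
edge 14 of 15 (R): { 0; 1/2; 9/16; 19/32; 39/64 | 2497/4096; 1249/2048; 625/1024; 313/512; 157/256; 79/128; 5/8; 3/4; 1 } so 4993/8192
edge 15 of 15 (R): { 0; 1/2; 9/16; 19/32; 39/64 | 4993/8192; 2497/4096; 1249/2048; 625/1024; 313/512; 157/256; 79/128; 5/8; 3/4; 1 } so 9985/16384

9985/16384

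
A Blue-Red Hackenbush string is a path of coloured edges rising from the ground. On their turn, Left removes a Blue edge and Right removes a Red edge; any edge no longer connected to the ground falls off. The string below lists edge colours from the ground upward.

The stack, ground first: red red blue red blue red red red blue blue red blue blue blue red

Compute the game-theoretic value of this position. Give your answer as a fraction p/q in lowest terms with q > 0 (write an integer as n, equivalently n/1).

-14115/8192

r: Left { · }, Right { 0 } → simplest -1
rr: Left { · }, Right { -1, 0 } → simplest -2
rrb: Left { -2 }, Right { -1, 0 } → simplest -3/2
rrbr: Left { -2 }, Right { -3/2, -1, 0 } → simplest -7/4
rrbrb: Left { -2, -7/4 }, Right { -3/2, -1, 0 } → simplest -13/8
rrbrbr: Left { -2, -7/4 }, Right { -13/8, -3/2, -1, 0 } → simplest -27/16
rrbrbrr: Left { -2, -7/4 }, Right { -27/16, -13/8, -3/2, -1, 0 } → simplest -55/32
rrbrbrrr: Left { -2, -7/4 }, Right { -55/32, -27/16, -13/8, -3/2, -1, 0 } → simplest -111/64
rrbrbrrrb: Left { -2, -7/4, -111/64 }, Right { -55/32, -27/16, -13/8, -3/2, -1, 0 } → simplest -221/128
rrbrbrrrbb: Left { -2, -7/4, -111/64, -221/128 }, Right { -55/32, -27/16, -13/8, -3/2, -1, 0 } → simplest -441/256
rrbrbrrrbbr: Left { -2, -7/4, -111/64, -221/128 }, Right { -441/256, -55/32, -27/16, -13/8, -3/2, -1, 0 } → simplest -883/512
rrbrbrrrbbrb: Left { -2, -7/4, -111/64, -221/128, -883/512 }, Right { -441/256, -55/32, -27/16, -13/8, -3/2, -1, 0 } → simplest -1765/1024
rrbrbrrrbbrbb: Left { -2, -7/4, -111/64, -221/128, -883/512, -1765/1024 }, Right { -441/256, -55/32, -27/16, -13/8, -3/2, -1, 0 } → simplest -3529/2048
rrbrbrrrbbrbbb: Left { -2, -7/4, -111/64, -221/128, -883/512, -1765/1024, -3529/2048 }, Right { -441/256, -55/32, -27/16, -13/8, -3/2, -1, 0 } → simplest -7057/4096
rrbrbrrrbbrbbbr: Left { -2, -7/4, -111/64, -221/128, -883/512, -1765/1024, -3529/2048 }, Right { -7057/4096, -441/256, -55/32, -27/16, -13/8, -3/2, -1, 0 } → simplest -14115/8192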